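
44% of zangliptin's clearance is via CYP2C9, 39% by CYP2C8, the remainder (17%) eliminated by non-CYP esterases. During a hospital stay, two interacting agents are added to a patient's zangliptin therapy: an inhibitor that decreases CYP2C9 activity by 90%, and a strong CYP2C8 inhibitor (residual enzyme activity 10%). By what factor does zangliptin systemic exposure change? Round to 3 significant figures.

The CYP2C9 pathway (44% of clearance) drops to 0.1× activity: 0.44 × 0.1 = 0.044.
The CYP2C8 pathway (39% of clearance) drops to 0.1× activity: 0.39 × 0.1 = 0.039.
The remaining 17% of clearance is unaffected.
Relative clearance = 0.044 + 0.039 + 0.17 = 0.253.
Because systemic exposure varies inversely with clearance, the combined effect is 1 / 0.253 = 3.95.

3.95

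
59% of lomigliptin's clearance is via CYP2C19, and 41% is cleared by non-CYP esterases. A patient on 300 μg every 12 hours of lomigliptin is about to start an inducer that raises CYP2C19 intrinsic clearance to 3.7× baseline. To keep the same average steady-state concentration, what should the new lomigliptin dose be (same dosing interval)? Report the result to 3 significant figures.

The CYP2C19 pathway (59% of clearance) increases to 3.7× activity: 0.59 × 3.7 = 2.183.
Non-CYP routes (41%) are unchanged.
Relative clearance = 2.183 + 0.41 = 2.593.
Exposure is unchanged when dose changes in proportion to clearance. New dose = 300 μg × 2.593 = 778 μg.

778 μg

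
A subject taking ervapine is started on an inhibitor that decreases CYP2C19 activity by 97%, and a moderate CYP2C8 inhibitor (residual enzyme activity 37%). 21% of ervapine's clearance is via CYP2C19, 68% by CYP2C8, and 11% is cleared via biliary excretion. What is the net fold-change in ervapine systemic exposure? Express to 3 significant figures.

The CYP2C19 pathway (21% of clearance) is reduced to 0.03× activity: 0.21 × 0.03 = 0.0063.
The CYP2C8 pathway (68% of clearance) falls to 0.37× activity: 0.68 × 0.37 = 0.2516.
The remaining 11% of clearance is unaffected.
Relative clearance = 0.0063 + 0.2516 + 0.11 = 0.3679.
Systemic exposure ∝ 1/CL: fold-change = 1 / 0.3679 = 2.72.

2.72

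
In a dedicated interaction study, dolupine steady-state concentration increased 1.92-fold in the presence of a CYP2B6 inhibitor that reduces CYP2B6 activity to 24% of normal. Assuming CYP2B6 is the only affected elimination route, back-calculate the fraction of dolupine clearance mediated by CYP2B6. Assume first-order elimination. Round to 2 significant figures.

Let fm be the CYP2B6 fraction. New clearance relative to baseline = fm × 0.24 + (1 − fm).
Steady-state concentration ratio = 1 / (new CL fraction), so new CL fraction = 1 / 1.92 = 0.5208.
fm × 0.24 + 1 − fm = 0.5208  ⇒  fm × (0.24 − 1) = −0.4792  ⇒  fm = 0.63.

0.63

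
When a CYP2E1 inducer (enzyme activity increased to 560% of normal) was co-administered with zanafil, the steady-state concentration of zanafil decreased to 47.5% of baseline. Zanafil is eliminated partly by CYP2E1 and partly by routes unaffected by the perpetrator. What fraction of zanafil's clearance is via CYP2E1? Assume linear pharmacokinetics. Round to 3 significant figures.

Write x for the fraction cleared via CYP2E1. The observed steady-state concentration change means clearance rose to 1/0.475 = 2.105 of baseline.
Setting x·5.6 + (1 − x) = 2.105 and solving: x = (2.105 − 1)/(5.6 − 1) = 0.240.

0.240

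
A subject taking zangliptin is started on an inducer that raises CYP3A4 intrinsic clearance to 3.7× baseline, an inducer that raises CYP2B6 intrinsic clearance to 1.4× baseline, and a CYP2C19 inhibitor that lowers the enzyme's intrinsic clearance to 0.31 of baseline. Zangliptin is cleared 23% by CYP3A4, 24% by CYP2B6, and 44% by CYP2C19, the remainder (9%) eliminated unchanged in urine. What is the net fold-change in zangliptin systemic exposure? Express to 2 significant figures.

0.71

CYP3A4: 0.23 × 3.7 = 0.851
CYP2B6: 0.24 × 1.4 = 0.336
CYP2C19: 0.44 × 0.31 = 0.1364
Other: 0.09 (unchanged)
New clearance relative to baseline: 0.851 + 0.336 + 0.1364 + 0.09 = 1.4134.
Systemic exposure ∝ 1/CL: fold-change = 1 / 1.4134 = 0.71.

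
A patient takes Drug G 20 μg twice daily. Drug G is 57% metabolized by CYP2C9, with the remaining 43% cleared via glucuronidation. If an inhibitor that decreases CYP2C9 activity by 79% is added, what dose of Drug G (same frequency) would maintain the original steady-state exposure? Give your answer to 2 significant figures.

The CYP2C9 pathway (57% of clearance) falls to 0.21× activity: 0.57 × 0.21 = 0.1197.
Non-CYP routes (43%) are unchanged.
New clearance relative to baseline: 0.1197 + 0.43 = 0.5497.
Exposure is unchanged when dose changes in proportion to clearance. New dose = 20 μg × 0.5497 = 11 μg.

11 μg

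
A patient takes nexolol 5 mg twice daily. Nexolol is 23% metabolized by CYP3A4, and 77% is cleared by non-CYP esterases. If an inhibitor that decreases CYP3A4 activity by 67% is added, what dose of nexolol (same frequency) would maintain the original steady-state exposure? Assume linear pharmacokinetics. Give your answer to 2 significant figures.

4.2 mg

The CYP3A4 pathway (23% of clearance) falls to 0.33× activity: 0.23 × 0.33 = 0.0759.
Non-CYP routes (77%) are unchanged.
CL_new/CL_old = 0.0759 + 0.77 = 0.8459.
Css,avg = (dose rate)/CL, so holding Css fixed requires dose ∝ CL: 5 × 0.8459 = 4.2 mg.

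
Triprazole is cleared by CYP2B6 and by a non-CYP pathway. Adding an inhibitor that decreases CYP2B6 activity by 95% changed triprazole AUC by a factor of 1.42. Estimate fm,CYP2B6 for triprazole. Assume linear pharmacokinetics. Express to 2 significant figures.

0.31

Let fm be the CYP2B6 fraction. New clearance relative to baseline = fm × 0.05 + (1 − fm).
AUC ratio = 1 / (new CL fraction), so new CL fraction = 1 / 1.42 = 0.7042.
fm × 0.05 + 1 − fm = 0.7042  ⇒  fm × (0.05 − 1) = −0.2958  ⇒  fm = 0.31.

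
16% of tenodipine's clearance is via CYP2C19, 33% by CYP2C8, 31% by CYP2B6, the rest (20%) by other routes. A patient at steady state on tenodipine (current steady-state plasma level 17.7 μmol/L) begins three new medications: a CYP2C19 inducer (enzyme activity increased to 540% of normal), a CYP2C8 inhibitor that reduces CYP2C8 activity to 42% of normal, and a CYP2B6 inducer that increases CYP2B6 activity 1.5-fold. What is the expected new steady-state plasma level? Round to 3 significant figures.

10.6 μmol/L

CYP2C19: 0.16 × 5.4 = 0.864
CYP2C8: 0.33 × 0.42 = 0.1386
CYP2B6: 0.31 × 1.5 = 0.465
Other: 0.2 (unchanged)
New clearance relative to baseline: 0.864 + 0.1386 + 0.465 + 0.2 = 1.6676.
Steady-state plasma level ∝ 1/CL: new value = 17.7 / 1.6676 = 10.6 μmol/L.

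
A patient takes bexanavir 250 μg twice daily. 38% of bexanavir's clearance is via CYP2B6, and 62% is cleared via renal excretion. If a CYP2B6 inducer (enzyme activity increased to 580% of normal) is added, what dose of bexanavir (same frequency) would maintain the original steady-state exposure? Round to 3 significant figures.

706 μg

CYP2B6: 0.38 × 5.8 = 2.204
Other: 0.62 (unchanged)
Relative clearance = 2.204 + 0.62 = 2.824.
Exposure is unchanged when dose changes in proportion to clearance. New dose = 250 μg × 2.824 = 706 μg.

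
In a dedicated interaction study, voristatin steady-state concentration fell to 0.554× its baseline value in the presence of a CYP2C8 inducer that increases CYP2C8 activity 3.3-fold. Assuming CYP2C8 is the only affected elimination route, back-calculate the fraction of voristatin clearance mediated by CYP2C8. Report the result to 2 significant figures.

0.35

Let fm be the CYP2C8 fraction. New clearance relative to baseline = fm × 3.3 + (1 − fm).
Steady-state concentration ratio = 1 / (new CL fraction), so new CL fraction = 1 / 0.554 = 1.805.
fm × 3.3 + 1 − fm = 1.805  ⇒  fm × (3.3 − 1) = 0.8051  ⇒  fm = 0.35.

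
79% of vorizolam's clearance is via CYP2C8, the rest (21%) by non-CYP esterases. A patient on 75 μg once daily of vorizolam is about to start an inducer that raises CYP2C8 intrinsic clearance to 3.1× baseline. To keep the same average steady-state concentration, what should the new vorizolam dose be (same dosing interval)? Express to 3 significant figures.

CYP2C8: 0.79 × 3.1 = 2.449
Other: 0.21 (unchanged)
New clearance relative to baseline: 2.449 + 0.21 = 2.659.
Css,avg = (dose rate)/CL, so holding Css fixed requires dose ∝ CL: 75 × 2.659 = 199 μg.

199 μg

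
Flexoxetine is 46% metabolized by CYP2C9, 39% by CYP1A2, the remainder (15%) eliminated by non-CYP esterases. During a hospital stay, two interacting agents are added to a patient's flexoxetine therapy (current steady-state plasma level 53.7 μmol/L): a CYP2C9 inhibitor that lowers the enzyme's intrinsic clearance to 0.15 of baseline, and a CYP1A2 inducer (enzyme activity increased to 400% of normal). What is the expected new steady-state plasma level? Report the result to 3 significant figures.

30.2 μmol/L

CYP2C9: 0.46 × 0.15 = 0.069
CYP1A2: 0.39 × 4 = 1.56
Other: 0.15 (unchanged)
New clearance relative to baseline: 0.069 + 1.56 + 0.15 = 1.779.
Dividing the baseline by the relative clearance: 53.7 / 1.779 = 30.2 μmol/L.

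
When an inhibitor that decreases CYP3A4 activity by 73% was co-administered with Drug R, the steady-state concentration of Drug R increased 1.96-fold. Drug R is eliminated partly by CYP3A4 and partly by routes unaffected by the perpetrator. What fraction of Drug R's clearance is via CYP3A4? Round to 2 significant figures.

0.67

CL'/CL = 1 / 1.96 = 0.5102
0.27·fm + (1 − fm) = 0.5102
fm = (0.5102 − 1) / (0.27 − 1) = 0.67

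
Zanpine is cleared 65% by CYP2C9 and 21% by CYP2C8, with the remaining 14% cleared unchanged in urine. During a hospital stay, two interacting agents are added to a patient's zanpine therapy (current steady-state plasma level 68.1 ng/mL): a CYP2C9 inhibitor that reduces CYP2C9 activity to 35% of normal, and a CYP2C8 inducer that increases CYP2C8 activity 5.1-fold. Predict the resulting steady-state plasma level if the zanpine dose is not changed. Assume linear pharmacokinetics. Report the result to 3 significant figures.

CYP2C9: 0.65 × 0.35 = 0.2275
CYP2C8: 0.21 × 5.1 = 1.071
Other: 0.14 (unchanged)
New clearance relative to baseline: 0.2275 + 1.071 + 0.14 = 1.4385.
Steady-state plasma level ∝ 1/CL: new value = 68.1 / 1.4385 = 47.3 ng/mL.

47.3 ng/mL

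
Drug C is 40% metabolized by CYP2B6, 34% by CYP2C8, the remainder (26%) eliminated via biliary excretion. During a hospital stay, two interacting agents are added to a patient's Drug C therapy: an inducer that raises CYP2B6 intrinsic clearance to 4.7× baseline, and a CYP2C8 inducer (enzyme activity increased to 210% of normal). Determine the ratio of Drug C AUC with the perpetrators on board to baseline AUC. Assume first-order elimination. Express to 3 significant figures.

0.350

CYP2B6: 0.4 × 4.7 = 1.88
CYP2C8: 0.34 × 2.1 = 0.714
Other: 0.26 (unchanged)
Relative clearance = 1.88 + 0.714 + 0.26 = 2.854.
AUC ∝ 1/CL: fold-change = 1 / 2.854 = 0.350.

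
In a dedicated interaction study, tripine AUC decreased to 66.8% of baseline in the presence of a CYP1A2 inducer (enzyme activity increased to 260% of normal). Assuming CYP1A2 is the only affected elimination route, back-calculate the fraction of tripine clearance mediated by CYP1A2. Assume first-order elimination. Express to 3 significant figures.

Let x = fm,CYP1A2. Because AUC ∝ 1/CL, relative clearance rose to 1/0.668 = 1.497.
Setting x·2.6 + (1 − x) = 1.497 and solving: x = (1.497 − 1)/(2.6 − 1) = 0.311.

0.311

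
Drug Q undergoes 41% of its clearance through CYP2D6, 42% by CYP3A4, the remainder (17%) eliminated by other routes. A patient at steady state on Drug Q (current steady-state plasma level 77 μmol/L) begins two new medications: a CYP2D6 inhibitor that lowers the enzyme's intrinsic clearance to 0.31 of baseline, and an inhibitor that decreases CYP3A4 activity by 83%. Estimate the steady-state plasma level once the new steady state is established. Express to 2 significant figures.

2.1 × 10² μmol/L

CYP2D6: 0.41 × 0.31 = 0.1271
CYP3A4: 0.42 × 0.17 = 0.0714
Other: 0.17 (unchanged)
New clearance relative to baseline: 0.1271 + 0.0714 + 0.17 = 0.3685.
New steady-state plasma level = 77 / 0.3685 = 2.1 × 10² μmol/L (concentration scales inversely with clearance).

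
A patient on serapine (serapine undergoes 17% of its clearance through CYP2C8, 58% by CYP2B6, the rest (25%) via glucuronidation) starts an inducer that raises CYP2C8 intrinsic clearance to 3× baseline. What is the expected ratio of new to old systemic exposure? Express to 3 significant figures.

0.746

The CYP2C8 pathway (17% of clearance) rises to 3× activity: 0.17 × 3 = 0.51.
CYP2B6 (58%) and the residual 25% are unaffected.
Relative clearance = 0.51 + 0.58 + 0.25 = 1.34.
Since systemic exposure ∝ 1/CL, the ratio is 1 / 1.34 = 0.746.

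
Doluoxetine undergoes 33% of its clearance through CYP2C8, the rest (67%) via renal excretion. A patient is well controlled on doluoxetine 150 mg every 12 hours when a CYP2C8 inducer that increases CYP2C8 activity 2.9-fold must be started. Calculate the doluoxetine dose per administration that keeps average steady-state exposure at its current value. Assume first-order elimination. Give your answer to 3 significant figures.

The CYP2C8 pathway (33% of clearance) increases to 2.9× activity: 0.33 × 2.9 = 0.957.
The remaining 67% of clearance is unaffected.
New clearance relative to baseline: 0.957 + 0.67 = 1.627.
To maintain the same steady-state level, dose must scale with clearance: new dose = 150 × 1.627 = 244 mg.

244 mg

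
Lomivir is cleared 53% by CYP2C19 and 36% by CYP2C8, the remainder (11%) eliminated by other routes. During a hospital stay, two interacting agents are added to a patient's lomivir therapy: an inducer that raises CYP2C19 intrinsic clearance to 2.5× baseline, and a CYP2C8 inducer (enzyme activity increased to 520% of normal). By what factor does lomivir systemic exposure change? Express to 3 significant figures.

The CYP2C19 pathway (53% of clearance) rises to 2.5× activity: 0.53 × 2.5 = 1.325.
The CYP2C8 pathway (36% of clearance) rises to 5.2× activity: 0.36 × 5.2 = 1.872.
Non-CYP routes (11%) are unchanged.
New clearance relative to baseline: 1.325 + 1.872 + 0.11 = 3.307.
Because systemic exposure varies inversely with clearance, the combined effect is 1 / 3.307 = 0.302.

0.302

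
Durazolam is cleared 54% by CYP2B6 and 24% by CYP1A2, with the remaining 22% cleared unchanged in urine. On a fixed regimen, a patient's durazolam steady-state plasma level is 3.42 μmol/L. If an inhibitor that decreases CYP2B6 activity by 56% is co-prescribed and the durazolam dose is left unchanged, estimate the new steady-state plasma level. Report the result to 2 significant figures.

The CYP2B6 pathway (54% of clearance) drops to 0.44× activity: 0.54 × 0.44 = 0.2376.
CYP1A2 (24%) and the residual 22% are unaffected.
Relative clearance = 0.2376 + 0.24 + 0.22 = 0.6976.
Steady-state plasma level ∝ 1/CL, so new value = 3.42 / 0.6976 = 4.9 μmol/L.

4.9 μmol/L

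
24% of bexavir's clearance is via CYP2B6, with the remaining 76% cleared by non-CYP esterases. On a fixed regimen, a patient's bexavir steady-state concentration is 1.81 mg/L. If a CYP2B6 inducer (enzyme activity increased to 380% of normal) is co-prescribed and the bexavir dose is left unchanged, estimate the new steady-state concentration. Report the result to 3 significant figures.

1.08 mg/L

CYP2B6: 0.24 × 3.8 = 0.912
Other: 0.76 (unchanged)
CL_new/CL_old = 0.912 + 0.76 = 1.672.
New steady-state concentration = baseline ÷ relative clearance = 1.81 / 1.672 = 1.08 mg/L.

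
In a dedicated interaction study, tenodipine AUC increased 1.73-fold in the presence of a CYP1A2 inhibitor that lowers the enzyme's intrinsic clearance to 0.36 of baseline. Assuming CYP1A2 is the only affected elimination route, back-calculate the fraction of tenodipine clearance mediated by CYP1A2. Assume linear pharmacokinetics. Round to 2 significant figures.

Let x = fm,CYP1A2. Because AUC ∝ 1/CL, relative clearance fell to 1/1.73 = 0.578.
Setting x·0.36 + (1 − x) = 0.578 and solving: x = (0.578 − 1)/(0.36 − 1) = 0.66.

0.66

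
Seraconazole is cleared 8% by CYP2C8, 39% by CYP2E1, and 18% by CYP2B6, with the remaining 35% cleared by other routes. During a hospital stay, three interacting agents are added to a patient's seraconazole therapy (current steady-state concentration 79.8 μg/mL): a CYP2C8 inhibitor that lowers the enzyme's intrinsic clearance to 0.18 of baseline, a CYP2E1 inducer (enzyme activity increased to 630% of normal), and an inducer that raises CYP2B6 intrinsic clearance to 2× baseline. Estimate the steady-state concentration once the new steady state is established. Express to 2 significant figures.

CYP2C8: 0.08 × 0.18 = 0.0144
CYP2E1: 0.39 × 6.3 = 2.457
CYP2B6: 0.18 × 2 = 0.36
Other: 0.35 (unchanged)
CL_new/CL_old = 0.0144 + 2.457 + 0.36 + 0.35 = 3.1814.
New steady-state concentration = 79.8 / 3.1814 = 25 μg/mL (concentration scales inversely with clearance).

25 μg/mL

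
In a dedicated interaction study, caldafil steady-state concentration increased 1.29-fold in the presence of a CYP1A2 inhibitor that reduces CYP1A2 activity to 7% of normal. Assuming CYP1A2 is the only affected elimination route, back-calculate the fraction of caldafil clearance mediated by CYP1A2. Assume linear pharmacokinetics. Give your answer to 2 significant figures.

0.24

Let fm be the CYP1A2 fraction. New clearance relative to baseline = fm × 0.07 + (1 − fm).
Steady-state concentration ratio = 1 / (new CL fraction), so new CL fraction = 1 / 1.29 = 0.7752.
fm × 0.07 + 1 − fm = 0.7752  ⇒  fm × (0.07 − 1) = −0.2248  ⇒  fm = 0.24.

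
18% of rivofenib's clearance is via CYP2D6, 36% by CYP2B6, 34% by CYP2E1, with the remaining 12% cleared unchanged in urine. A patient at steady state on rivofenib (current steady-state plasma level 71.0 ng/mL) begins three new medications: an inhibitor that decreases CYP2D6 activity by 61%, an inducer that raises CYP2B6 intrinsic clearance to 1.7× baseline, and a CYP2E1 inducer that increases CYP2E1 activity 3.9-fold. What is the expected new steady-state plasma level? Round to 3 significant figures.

The CYP2D6 pathway (18% of clearance) drops to 0.39× activity: 0.18 × 0.39 = 0.0702.
The CYP2B6 pathway (36% of clearance) is boosted to 1.7× activity: 0.36 × 1.7 = 0.612.
The CYP2E1 pathway (34% of clearance) is boosted to 3.9× activity: 0.34 × 3.9 = 1.326.
Non-CYP routes (12%) are unchanged.
CL_new/CL_old = 0.0702 + 0.612 + 1.326 + 0.12 = 2.1282.
Steady-state plasma level ∝ 1/CL: new value = 71.0 / 2.1282 = 33.4 ng/mL.

33.4 ng/mL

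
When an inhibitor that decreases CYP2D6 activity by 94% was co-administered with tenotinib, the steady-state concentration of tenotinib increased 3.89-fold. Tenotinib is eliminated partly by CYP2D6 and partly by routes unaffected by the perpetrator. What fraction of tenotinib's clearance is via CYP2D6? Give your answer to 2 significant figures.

Let x = fm,CYP2D6. Because steady-state concentration ∝ 1/CL, relative clearance fell to 1/3.89 = 0.2571.
Setting x·0.06 + (1 − x) = 0.2571 and solving: x = (0.2571 − 1)/(0.06 − 1) = 0.79.

0.79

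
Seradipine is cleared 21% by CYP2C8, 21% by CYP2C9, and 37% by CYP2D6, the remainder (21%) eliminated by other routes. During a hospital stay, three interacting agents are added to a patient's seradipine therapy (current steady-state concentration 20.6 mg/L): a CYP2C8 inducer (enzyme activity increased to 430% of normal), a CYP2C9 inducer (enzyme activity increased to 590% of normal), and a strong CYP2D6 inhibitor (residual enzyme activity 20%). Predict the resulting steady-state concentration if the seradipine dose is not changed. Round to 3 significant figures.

CYP2C8: 0.21 × 4.3 = 0.903
CYP2C9: 0.21 × 5.9 = 1.239
CYP2D6: 0.37 × 0.2 = 0.074
Other: 0.21 (unchanged)
New clearance relative to baseline: 0.903 + 1.239 + 0.074 + 0.21 = 2.426.
New steady-state concentration = 20.6 / 2.426 = 8.49 mg/L (concentration scales inversely with clearance).

8.49 mg/L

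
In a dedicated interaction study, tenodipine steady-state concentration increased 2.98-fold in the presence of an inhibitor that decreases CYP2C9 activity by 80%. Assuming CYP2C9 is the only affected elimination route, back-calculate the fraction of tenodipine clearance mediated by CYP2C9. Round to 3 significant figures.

CL'/CL = 1 / 2.98 = 0.3356
0.2·fm + (1 − fm) = 0.3356
fm = (0.3356 − 1) / (0.2 − 1) = 0.831

0.831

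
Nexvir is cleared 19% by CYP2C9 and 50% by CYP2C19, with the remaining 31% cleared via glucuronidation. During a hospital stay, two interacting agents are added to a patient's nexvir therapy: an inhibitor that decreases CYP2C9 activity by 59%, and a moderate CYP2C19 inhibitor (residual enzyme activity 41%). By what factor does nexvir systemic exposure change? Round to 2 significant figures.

The CYP2C9 pathway (19% of clearance) drops to 0.41× activity: 0.19 × 0.41 = 0.0779.
The CYP2C19 pathway (50% of clearance) is reduced to 0.41× activity: 0.5 × 0.41 = 0.205.
The remaining 31% of clearance is unaffected.
CL_new/CL_old = 0.0779 + 0.205 + 0.31 = 0.5929.
Net systemic exposure ratio = 1 / 0.5929 = 1.7.

1.7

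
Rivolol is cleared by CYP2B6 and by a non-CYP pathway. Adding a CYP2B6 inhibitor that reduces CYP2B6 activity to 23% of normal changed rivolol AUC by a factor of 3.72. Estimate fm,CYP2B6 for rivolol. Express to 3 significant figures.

CL'/CL = 1 / 3.72 = 0.2688
0.23·fm + (1 − fm) = 0.2688
fm = (0.2688 − 1) / (0.23 − 1) = 0.950

0.950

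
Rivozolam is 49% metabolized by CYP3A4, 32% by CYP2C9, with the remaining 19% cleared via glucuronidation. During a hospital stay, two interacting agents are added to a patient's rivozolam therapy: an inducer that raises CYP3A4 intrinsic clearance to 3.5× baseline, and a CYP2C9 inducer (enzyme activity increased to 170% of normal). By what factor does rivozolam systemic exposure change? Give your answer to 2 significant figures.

0.41

The CYP3A4 pathway (49% of clearance) increases to 3.5× activity: 0.49 × 3.5 = 1.715.
The CYP2C9 pathway (32% of clearance) rises to 1.7× activity: 0.32 × 1.7 = 0.544.
The remaining 19% of clearance is unaffected.
New clearance relative to baseline: 1.715 + 0.544 + 0.19 = 2.449.
Because systemic exposure varies inversely with clearance, the combined effect is 1 / 2.449 = 0.41.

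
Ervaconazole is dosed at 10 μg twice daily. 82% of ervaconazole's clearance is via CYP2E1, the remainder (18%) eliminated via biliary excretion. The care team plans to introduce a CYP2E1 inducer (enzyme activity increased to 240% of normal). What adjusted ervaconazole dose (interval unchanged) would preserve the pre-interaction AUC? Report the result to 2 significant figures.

The CYP2E1 pathway (82% of clearance) is boosted to 2.4× activity: 0.82 × 2.4 = 1.968.
Non-CYP routes (18%) are unchanged.
CL_new/CL_old = 1.968 + 0.18 = 2.148.
To maintain the same steady-state level, dose must scale with clearance: new dose = 10 × 2.148 = 21 μg.

21 μg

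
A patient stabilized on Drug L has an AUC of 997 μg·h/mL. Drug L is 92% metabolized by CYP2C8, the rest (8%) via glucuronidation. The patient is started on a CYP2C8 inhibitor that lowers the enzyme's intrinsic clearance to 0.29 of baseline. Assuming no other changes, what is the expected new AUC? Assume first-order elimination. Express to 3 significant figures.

2.87 × 10³ μg·h/mL

The CYP2C8 pathway (92% of clearance) drops to 0.29× activity: 0.92 × 0.29 = 0.2668.
Non-CYP routes (8%) are unchanged.
Relative clearance = 0.2668 + 0.08 = 0.3468.
AUC ∝ 1/CL, so new value = 997 / 0.3468 = 2.87 × 10³ μg·h/mL.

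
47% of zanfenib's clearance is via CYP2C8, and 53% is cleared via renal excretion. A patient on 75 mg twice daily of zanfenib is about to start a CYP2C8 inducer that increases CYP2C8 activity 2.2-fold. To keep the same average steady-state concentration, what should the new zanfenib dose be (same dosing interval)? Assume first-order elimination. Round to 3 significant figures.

117 mg

CYP2C8: 0.47 × 2.2 = 1.034
Other: 0.53 (unchanged)
New clearance relative to baseline: 1.034 + 0.53 = 1.564.
To maintain the same steady-state level, dose must scale with clearance: new dose = 75 × 1.564 = 117 mg.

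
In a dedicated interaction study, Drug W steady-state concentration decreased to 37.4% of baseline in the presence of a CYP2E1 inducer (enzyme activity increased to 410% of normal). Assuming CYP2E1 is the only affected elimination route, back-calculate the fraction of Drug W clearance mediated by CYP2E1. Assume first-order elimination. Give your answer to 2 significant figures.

Let fm be the CYP2E1 fraction. New clearance relative to baseline = fm × 4.1 + (1 − fm).
Steady-state concentration ratio = 1 / (new CL fraction), so new CL fraction = 1 / 0.374 = 2.674.
fm × 4.1 + 1 − fm = 2.674  ⇒  fm × (4.1 − 1) = 1.674  ⇒  fm = 0.54.

0.54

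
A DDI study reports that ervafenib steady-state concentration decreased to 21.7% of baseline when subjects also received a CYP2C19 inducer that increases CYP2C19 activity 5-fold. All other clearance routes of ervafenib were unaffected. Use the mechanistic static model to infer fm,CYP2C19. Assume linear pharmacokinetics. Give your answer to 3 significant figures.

0.902

Let x = fm,CYP2C19. Because steady-state concentration ∝ 1/CL, relative clearance rose to 1/0.217 = 4.608.
Setting x·5 + (1 − x) = 4.608 and solving: x = (4.608 − 1)/(5 − 1) = 0.902.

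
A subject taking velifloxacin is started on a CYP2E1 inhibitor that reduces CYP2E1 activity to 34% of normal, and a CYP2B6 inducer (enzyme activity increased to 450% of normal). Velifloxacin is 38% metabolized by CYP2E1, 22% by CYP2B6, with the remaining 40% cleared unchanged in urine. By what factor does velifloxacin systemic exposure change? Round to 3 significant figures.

0.658

The CYP2E1 pathway (38% of clearance) drops to 0.34× activity: 0.38 × 0.34 = 0.1292.
The CYP2B6 pathway (22% of clearance) rises to 4.5× activity: 0.22 × 4.5 = 0.99.
Non-CYP routes (40%) are unchanged.
New clearance relative to baseline: 0.1292 + 0.99 + 0.4 = 1.5192.
Net systemic exposure ratio = 1 / 1.5192 = 0.658.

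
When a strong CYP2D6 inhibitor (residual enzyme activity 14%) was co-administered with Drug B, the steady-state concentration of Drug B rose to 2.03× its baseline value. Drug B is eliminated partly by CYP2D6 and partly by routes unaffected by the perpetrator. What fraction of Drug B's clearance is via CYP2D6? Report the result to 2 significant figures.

Write x for the fraction cleared via CYP2D6. The observed steady-state concentration change means clearance fell to 1/2.03 = 0.4926 of baseline.
Setting x·0.14 + (1 − x) = 0.4926 and solving: x = (0.4926 − 1)/(0.14 − 1) = 0.59.

0.59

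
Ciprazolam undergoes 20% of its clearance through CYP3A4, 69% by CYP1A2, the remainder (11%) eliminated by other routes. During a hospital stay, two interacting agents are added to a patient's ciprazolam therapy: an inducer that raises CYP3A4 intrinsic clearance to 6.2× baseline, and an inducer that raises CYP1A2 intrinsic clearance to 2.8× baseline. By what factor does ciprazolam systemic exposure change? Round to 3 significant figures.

0.305

The CYP3A4 pathway (20% of clearance) is boosted to 6.2× activity: 0.2 × 6.2 = 1.24.
The CYP1A2 pathway (69% of clearance) is boosted to 2.8× activity: 0.69 × 2.8 = 1.932.
Non-CYP routes (11%) are unchanged.
CL_new/CL_old = 1.24 + 1.932 + 0.11 = 3.282.
Systemic exposure ∝ 1/CL: fold-change = 1 / 3.282 = 0.305.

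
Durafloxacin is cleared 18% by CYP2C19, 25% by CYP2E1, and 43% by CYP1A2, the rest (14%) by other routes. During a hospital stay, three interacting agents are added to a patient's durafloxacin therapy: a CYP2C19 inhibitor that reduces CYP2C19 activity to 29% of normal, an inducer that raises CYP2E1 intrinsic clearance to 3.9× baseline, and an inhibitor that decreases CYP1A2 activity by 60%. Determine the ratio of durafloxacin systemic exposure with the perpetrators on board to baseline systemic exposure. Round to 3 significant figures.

0.747

CYP2C19: 0.18 × 0.29 = 0.0522
CYP2E1: 0.25 × 3.9 = 0.975
CYP1A2: 0.43 × 0.4 = 0.172
Other: 0.14 (unchanged)
New clearance relative to baseline: 0.0522 + 0.975 + 0.172 + 0.14 = 1.3392.
Systemic exposure ∝ 1/CL: fold-change = 1 / 1.3392 = 0.747.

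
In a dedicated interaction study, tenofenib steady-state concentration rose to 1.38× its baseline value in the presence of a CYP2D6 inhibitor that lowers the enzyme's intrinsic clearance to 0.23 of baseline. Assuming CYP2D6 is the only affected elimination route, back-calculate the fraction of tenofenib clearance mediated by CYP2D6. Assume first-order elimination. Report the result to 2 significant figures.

Let x = fm,CYP2D6. Because steady-state concentration ∝ 1/CL, relative clearance fell to 1/1.38 = 0.7246.
Setting x·0.23 + (1 − x) = 0.7246 and solving: x = (0.7246 − 1)/(0.23 − 1) = 0.36.

0.36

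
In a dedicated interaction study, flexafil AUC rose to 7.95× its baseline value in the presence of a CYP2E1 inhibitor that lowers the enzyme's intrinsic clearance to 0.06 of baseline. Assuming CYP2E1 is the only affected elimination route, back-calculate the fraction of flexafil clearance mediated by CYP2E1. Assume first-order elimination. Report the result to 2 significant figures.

CL'/CL = 1 / 7.95 = 0.1258
0.06·fm + (1 − fm) = 0.1258
fm = (0.1258 − 1) / (0.06 − 1) = 0.93

0.93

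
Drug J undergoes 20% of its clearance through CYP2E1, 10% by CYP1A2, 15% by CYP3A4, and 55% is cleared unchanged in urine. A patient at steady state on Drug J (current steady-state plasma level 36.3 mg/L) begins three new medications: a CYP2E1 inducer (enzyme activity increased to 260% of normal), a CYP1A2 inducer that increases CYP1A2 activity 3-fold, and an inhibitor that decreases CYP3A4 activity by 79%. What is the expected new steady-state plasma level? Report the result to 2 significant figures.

The CYP2E1 pathway (20% of clearance) is boosted to 2.6× activity: 0.2 × 2.6 = 0.52.
The CYP1A2 pathway (10% of clearance) is boosted to 3× activity: 0.1 × 3 = 0.3.
The CYP3A4 pathway (15% of clearance) drops to 0.21× activity: 0.15 × 0.21 = 0.0315.
Non-CYP routes (55%) are unchanged.
CL_new/CL_old = 0.52 + 0.3 + 0.0315 + 0.55 = 1.4015.
Dividing the baseline by the relative clearance: 36.3 / 1.4015 = 26 mg/L.

26 mg/L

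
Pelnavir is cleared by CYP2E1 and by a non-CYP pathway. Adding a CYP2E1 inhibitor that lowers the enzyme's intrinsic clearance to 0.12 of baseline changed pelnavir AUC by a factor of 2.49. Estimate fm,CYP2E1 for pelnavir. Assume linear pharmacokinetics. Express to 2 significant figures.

0.68

Call the CYP2E1 fraction fm. After the interaction, CL_new/CL_old = fm × 0.12 + (1 − fm).
AUC ratio = 1 / (new CL fraction), so new CL fraction = 1 / 2.49 = 0.4016.
fm × 0.12 + 1 − fm = 0.4016  ⇒  fm × (0.12 − 1) = −0.5984  ⇒  fm = 0.68.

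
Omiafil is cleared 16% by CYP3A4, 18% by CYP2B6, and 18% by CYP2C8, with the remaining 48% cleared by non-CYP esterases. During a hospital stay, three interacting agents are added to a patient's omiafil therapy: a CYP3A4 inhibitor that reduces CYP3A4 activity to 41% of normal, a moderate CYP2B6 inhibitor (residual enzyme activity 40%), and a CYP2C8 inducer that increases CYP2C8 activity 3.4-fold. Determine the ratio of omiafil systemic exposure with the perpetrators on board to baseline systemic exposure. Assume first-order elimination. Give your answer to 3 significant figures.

0.813

CYP3A4: 0.16 × 0.41 = 0.0656
CYP2B6: 0.18 × 0.4 = 0.072
CYP2C8: 0.18 × 3.4 = 0.612
Other: 0.48 (unchanged)
New clearance relative to baseline: 0.0656 + 0.072 + 0.612 + 0.48 = 1.2296.
Because systemic exposure varies inversely with clearance, the combined effect is 1 / 1.2296 = 0.813.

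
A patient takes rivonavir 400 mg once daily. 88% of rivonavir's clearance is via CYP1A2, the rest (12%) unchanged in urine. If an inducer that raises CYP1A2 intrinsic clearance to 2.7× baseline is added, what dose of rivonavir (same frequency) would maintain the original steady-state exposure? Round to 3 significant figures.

998 mg

The CYP1A2 pathway (88% of clearance) rises to 2.7× activity: 0.88 × 2.7 = 2.376.
Non-CYP routes (12%) are unchanged.
New clearance relative to baseline: 2.376 + 0.12 = 2.496.
To maintain the same steady-state level, dose must scale with clearance: new dose = 400 × 2.496 = 998 mg.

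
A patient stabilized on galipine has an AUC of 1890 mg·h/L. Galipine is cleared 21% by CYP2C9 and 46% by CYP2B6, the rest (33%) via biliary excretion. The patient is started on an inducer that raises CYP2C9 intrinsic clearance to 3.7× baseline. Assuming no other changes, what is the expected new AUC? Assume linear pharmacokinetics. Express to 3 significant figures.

The CYP2C9 pathway (21% of clearance) increases to 3.7× activity: 0.21 × 3.7 = 0.777.
CYP2B6 (46%) and the residual 33% are unaffected.
New clearance relative to baseline: 0.777 + 0.46 + 0.33 = 1.567.
New AUC = baseline ÷ relative clearance = 1890 / 1.567 = 1.21 × 10³ mg·h/L.

1.21 × 10³ mg·h/L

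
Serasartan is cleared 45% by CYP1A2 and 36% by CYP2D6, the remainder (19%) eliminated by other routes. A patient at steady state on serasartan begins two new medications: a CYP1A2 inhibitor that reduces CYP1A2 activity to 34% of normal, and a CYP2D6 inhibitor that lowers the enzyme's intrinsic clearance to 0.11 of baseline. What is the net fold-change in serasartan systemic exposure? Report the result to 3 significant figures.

2.61

CYP1A2: 0.45 × 0.34 = 0.153
CYP2D6: 0.36 × 0.11 = 0.0396
Other: 0.19 (unchanged)
New clearance relative to baseline: 0.153 + 0.0396 + 0.19 = 0.3826.
Because systemic exposure varies inversely with clearance, the combined effect is 1 / 0.3826 = 2.61.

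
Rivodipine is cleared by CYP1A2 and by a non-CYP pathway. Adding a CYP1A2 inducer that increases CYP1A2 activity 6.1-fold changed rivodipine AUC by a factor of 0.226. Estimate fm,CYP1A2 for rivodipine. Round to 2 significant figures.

0.67

Let x = fm,CYP1A2. Because AUC ∝ 1/CL, relative clearance rose to 1/0.226 = 4.425.
Setting x·6.1 + (1 − x) = 4.425 and solving: x = (4.425 − 1)/(6.1 − 1) = 0.67.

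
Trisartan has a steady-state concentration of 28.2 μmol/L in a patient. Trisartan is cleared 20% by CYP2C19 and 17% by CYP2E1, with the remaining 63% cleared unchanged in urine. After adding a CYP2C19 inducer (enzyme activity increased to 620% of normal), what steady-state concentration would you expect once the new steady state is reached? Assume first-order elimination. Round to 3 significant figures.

13.8 μmol/L

The CYP2C19 pathway (20% of clearance) rises to 6.2× activity: 0.2 × 6.2 = 1.24.
CYP2E1 (17%) and the residual 63% are unaffected.
Relative clearance = 1.24 + 0.17 + 0.63 = 2.04.
Steady-state concentration ∝ 1/CL, so new value = 28.2 / 2.04 = 13.8 μmol/L.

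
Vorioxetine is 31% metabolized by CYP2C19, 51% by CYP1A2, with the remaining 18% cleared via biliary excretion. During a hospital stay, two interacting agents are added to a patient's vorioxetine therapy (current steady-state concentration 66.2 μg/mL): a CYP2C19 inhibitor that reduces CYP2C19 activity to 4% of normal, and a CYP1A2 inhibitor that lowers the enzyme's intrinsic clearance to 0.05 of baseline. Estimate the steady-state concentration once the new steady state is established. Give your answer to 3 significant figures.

The CYP2C19 pathway (31% of clearance) is reduced to 0.04× activity: 0.31 × 0.04 = 0.0124.
The CYP1A2 pathway (51% of clearance) falls to 0.05× activity: 0.51 × 0.05 = 0.0255.
Non-CYP routes (18%) are unchanged.
CL_new/CL_old = 0.0124 + 0.0255 + 0.18 = 0.2179.
New steady-state concentration = 66.2 / 0.2179 = 304 μg/mL (concentration scales inversely with clearance).

304 μg/mL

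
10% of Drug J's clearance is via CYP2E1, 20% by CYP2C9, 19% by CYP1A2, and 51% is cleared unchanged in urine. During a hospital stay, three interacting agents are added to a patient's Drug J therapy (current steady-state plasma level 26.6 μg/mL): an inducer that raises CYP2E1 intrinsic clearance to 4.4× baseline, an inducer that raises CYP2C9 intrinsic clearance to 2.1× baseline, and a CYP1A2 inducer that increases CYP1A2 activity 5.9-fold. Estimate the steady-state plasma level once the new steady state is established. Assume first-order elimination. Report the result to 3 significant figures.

CYP2E1: 0.1 × 4.4 = 0.44
CYP2C9: 0.2 × 2.1 = 0.42
CYP1A2: 0.19 × 5.9 = 1.121
Other: 0.51 (unchanged)
New clearance relative to baseline: 0.44 + 0.42 + 1.121 + 0.51 = 2.491.
Steady-state plasma level ∝ 1/CL: new value = 26.6 / 2.491 = 10.7 μg/mL.

10.7 μg/mL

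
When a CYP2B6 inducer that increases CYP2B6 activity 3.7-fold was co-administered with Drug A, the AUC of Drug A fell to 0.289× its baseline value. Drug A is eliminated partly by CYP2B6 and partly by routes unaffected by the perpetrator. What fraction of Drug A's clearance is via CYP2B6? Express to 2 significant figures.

0.91

Let x = fm,CYP2B6. Because AUC ∝ 1/CL, relative clearance rose to 1/0.289 = 3.46.
Setting x·3.7 + (1 − x) = 3.46 and solving: x = (3.46 − 1)/(3.7 − 1) = 0.91.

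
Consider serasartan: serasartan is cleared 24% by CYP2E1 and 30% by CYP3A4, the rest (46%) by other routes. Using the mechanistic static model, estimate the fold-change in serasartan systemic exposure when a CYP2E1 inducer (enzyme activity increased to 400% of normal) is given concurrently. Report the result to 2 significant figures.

0.58

CYP2E1: 0.24 × 4 = 0.96
CYP3A4: 0.3 (unchanged)
Other: 0.46 (unchanged)
CL_new/CL_old = 0.96 + 0.3 + 0.46 = 1.72.
Systemic exposure ratio = CL_old/CL_new = 1 / 1.72 = 0.58.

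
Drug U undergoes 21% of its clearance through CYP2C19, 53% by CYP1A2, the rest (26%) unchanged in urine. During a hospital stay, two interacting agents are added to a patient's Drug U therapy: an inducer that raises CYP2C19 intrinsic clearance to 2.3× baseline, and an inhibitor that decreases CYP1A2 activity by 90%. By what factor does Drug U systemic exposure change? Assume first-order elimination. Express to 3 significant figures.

1.26

CYP2C19: 0.21 × 2.3 = 0.483
CYP1A2: 0.53 × 0.1 = 0.053
Other: 0.26 (unchanged)
New clearance relative to baseline: 0.483 + 0.053 + 0.26 = 0.796.
Systemic exposure ∝ 1/CL: fold-change = 1 / 0.796 = 1.26.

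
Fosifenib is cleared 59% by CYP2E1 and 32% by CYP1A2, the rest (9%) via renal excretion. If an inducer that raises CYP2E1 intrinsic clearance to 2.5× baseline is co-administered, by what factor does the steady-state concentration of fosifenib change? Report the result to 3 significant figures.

CYP2E1: 0.59 × 2.5 = 1.475
CYP1A2: 0.32 (unchanged)
Other: 0.09 (unchanged)
New clearance relative to baseline: 1.475 + 0.32 + 0.09 = 1.885.
Steady-state concentration ratio = CL_old/CL_new = 1 / 1.885 = 0.531.

0.531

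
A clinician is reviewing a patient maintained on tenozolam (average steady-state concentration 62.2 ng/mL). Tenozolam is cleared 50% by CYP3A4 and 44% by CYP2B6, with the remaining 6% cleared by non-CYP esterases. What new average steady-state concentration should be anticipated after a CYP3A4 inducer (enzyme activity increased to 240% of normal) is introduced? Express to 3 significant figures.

36.6 ng/mL

CYP3A4: 0.5 × 2.4 = 1.2
CYP2B6: 0.44 (unchanged)
Other: 0.06 (unchanged)
CL_new/CL_old = 1.2 + 0.44 + 0.06 = 1.7.
Average steady-state concentration ∝ 1/CL, so new value = 62.2 / 1.7 = 36.6 ng/mL.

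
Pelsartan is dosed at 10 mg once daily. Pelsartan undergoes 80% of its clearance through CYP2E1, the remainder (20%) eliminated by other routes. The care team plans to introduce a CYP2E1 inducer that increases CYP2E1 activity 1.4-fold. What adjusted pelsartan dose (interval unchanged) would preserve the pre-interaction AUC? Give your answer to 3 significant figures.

13.2 mg

CYP2E1: 0.8 × 1.4 = 1.12
Other: 0.2 (unchanged)
New clearance relative to baseline: 1.12 + 0.2 = 1.32.
Exposure is unchanged when dose changes in proportion to clearance. New dose = 10 mg × 1.32 = 13.2 mg.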